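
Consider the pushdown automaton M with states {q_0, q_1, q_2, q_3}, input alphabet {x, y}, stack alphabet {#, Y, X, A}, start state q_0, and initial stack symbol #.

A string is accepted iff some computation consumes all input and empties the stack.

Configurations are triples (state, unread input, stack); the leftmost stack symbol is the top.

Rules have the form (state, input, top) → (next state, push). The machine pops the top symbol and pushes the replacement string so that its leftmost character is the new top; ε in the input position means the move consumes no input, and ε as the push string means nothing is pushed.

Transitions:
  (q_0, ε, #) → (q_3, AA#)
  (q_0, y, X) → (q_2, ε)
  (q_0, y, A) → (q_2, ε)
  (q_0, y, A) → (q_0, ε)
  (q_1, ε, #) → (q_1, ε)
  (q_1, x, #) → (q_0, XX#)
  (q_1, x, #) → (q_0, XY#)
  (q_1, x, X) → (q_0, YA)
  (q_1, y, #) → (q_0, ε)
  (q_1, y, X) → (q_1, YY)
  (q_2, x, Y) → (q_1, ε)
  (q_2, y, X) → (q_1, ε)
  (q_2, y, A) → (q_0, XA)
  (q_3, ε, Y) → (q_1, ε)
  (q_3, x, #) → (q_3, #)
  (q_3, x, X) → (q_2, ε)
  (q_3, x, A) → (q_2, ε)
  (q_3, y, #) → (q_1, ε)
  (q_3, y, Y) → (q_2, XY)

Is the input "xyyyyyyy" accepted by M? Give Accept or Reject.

Reject

No computation consumes all input and empties the stack.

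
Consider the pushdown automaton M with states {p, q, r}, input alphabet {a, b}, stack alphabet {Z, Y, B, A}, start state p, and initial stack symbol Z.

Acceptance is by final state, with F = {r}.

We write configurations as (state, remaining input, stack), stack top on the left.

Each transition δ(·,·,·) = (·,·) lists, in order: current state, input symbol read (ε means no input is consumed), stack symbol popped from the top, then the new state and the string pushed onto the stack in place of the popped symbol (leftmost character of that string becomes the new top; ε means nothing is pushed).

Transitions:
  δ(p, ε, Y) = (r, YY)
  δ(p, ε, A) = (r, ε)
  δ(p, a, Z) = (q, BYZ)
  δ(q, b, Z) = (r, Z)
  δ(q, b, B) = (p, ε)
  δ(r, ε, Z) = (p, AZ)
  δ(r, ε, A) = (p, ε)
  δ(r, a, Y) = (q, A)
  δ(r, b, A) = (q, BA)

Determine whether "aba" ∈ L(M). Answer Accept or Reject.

No computation consumes all input and reaches a final state.

Reject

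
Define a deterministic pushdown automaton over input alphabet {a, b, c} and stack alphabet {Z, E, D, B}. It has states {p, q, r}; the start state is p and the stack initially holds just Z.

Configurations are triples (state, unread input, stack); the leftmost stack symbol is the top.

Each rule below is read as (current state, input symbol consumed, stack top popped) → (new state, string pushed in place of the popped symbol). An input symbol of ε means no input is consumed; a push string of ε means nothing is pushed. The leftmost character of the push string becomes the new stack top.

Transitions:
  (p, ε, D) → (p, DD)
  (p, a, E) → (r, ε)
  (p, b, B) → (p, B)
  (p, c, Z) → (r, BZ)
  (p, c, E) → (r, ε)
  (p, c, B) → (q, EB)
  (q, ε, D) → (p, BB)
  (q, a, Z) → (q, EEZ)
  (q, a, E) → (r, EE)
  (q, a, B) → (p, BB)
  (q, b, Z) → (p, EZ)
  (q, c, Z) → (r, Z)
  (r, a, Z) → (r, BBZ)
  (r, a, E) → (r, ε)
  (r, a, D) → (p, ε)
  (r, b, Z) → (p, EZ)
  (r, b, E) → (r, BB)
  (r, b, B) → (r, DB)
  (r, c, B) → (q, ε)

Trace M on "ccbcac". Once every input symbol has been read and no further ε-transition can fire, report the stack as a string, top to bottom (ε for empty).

BZ

(p, ccbcac, Z)
  read c, top Z: go to r, push BZ → (r, cbcac, BZ)
  read c, top B: go to q, push ε → (q, bcac, Z)
  read b, top Z: go to p, push EZ → (p, cac, EZ)
  read c, top E: go to r, push ε → (r, ac, Z)
  read a, top Z: go to r, push BBZ → (r, c, BBZ)
  read c, top B: go to q, push ε → (q, ε, BZ)
All input consumed in state q with stack BZ.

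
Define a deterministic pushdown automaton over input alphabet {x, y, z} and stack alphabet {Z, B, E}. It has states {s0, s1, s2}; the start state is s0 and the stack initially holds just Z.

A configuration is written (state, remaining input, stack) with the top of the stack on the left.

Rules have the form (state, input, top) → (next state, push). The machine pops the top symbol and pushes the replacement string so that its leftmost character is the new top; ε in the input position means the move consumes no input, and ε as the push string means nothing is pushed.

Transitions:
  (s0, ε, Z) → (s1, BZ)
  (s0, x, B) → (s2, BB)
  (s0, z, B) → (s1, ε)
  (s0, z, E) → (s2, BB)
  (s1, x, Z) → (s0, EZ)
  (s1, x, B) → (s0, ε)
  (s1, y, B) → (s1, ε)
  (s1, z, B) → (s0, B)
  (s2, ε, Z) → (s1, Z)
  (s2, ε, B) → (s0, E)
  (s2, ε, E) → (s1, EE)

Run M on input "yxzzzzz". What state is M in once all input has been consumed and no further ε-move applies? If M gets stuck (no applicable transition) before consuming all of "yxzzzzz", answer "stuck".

(s0, yxzzzzz, Z)
  ε-move, top Z: go to s1, push BZ → (s1, yxzzzzz, BZ)
  read y, top B: go to s1, push ε → (s1, xzzzzz, Z)
  read x, top Z: go to s0, push EZ → (s0, zzzzz, EZ)
  read z, top E: go to s2, push BB → (s2, zzzz, BBZ)
  ε-move, top B: go to s0, push E → (s0, zzzz, EBZ)
  read z, top E: go to s2, push BB → (s2, zzz, BBBZ)
  ε-move, top B: go to s0, push E → (s0, zzz, EBBZ)
  read z, top E: go to s2, push BB → (s2, zz, BBBBZ)
  ε-move, top B: go to s0, push E → (s0, zz, EBBBZ)
  read z, top E: go to s2, push BB → (s2, z, BBBBBZ)
  ε-move, top B: go to s0, push E → (s0, z, EBBBBZ)
  read z, top E: go to s2, push BB → (s2, ε, BBBBBBZ)
  ε-move, top B: go to s0, push E → (s0, ε, EBBBBBZ)
All input consumed; M is in state s0.

s0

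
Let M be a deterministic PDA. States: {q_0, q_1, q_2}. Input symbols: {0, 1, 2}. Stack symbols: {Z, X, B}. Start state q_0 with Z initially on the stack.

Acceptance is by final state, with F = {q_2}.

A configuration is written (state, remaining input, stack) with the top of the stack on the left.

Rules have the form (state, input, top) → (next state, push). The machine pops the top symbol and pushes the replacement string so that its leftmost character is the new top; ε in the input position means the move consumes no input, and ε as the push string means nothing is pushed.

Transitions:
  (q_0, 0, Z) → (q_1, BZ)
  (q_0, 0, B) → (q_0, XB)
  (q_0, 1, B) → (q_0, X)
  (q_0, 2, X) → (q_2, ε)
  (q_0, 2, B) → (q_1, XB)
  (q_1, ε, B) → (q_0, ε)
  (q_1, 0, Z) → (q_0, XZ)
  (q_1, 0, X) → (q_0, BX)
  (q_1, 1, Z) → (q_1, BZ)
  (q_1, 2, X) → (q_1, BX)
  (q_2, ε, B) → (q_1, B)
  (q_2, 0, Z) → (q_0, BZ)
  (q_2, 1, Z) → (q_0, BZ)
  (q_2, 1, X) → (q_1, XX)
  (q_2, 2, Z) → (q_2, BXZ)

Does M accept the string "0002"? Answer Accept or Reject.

Reject

(q_0, 0002, Z) ⊢ (q_1, 002, BZ) ⊢ (q_0, 002, Z) ⊢ (q_1, 02, BZ) ⊢ (q_0, 02, Z) ⊢ (q_1, 2, BZ) ⊢ (q_0, 2, Z)
No transition applies at (q_0, 2, Z); input not fully consumed.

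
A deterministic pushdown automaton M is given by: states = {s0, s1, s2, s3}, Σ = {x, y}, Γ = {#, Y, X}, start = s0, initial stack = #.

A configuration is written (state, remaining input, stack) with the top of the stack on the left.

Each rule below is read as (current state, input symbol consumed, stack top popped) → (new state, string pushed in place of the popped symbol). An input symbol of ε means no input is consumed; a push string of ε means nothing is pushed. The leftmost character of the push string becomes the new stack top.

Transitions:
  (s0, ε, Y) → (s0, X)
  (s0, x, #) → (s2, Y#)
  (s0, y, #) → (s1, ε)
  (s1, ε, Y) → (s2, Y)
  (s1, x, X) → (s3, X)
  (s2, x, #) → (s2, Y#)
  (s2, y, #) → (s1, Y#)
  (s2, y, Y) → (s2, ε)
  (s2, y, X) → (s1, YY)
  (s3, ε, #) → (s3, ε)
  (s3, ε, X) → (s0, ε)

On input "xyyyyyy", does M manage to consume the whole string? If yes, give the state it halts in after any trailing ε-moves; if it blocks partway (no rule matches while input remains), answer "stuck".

s2

(s0, xyyyyyy, #) ⊢ (s2, yyyyyy, Y#) ⊢ (s2, yyyyy, #) ⊢ (s1, yyyy, Y#) ⊢ (s2, yyyy, Y#) ⊢ (s2, yyy, #) ⊢ (s1, yy, Y#) ⊢ (s2, yy, Y#) ⊢ (s2, y, #) ⊢ (s1, ε, Y#) ⊢ (s2, ε, Y#)
All input consumed; M is in state s2.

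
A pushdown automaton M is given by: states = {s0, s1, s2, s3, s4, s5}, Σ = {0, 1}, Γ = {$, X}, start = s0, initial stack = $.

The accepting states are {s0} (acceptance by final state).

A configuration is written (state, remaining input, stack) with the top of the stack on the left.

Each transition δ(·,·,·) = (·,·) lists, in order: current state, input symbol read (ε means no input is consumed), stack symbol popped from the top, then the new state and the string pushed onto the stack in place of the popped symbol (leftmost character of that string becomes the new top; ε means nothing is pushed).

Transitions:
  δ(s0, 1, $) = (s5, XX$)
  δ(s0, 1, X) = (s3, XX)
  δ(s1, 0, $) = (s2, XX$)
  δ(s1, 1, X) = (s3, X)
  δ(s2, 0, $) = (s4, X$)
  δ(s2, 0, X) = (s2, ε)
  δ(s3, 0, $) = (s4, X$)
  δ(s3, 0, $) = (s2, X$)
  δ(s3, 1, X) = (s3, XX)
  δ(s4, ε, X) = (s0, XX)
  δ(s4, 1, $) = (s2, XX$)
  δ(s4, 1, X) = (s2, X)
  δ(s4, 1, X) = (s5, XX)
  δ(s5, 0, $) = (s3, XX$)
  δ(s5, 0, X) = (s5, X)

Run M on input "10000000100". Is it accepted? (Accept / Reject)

Reject

No computation consumes all input and reaches a final state.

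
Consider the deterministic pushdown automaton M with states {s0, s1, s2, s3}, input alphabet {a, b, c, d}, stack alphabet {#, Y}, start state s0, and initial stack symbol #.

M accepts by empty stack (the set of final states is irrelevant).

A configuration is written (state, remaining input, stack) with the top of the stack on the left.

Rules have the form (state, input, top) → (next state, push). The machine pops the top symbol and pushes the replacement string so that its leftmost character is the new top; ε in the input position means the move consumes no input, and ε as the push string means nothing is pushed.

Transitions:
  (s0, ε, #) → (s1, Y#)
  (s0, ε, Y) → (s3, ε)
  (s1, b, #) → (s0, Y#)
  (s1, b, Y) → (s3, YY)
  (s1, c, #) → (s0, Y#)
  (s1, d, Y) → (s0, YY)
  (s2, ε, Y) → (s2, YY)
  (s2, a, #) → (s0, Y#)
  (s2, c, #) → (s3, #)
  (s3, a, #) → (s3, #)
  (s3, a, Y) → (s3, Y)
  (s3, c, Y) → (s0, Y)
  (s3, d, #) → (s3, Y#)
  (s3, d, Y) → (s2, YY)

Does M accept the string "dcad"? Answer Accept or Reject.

Reject

(s0, dcad, #)
  ε-move, top #: go to s1, push Y# → (s1, dcad, Y#)
  read d, top Y: go to s0, push YY → (s0, cad, YY#)
  ε-move, top Y: go to s3, push ε → (s3, cad, Y#)
  read c, top Y: go to s0, push Y → (s0, ad, Y#)
  ε-move, top Y: go to s3, push ε → (s3, ad, #)
  read a, top #: go to s3, push # → (s3, d, #)
  read d, top #: go to s3, push Y# → (s3, ε, Y#)
All input consumed; stack is Y#, not empty, and no further ε-move applies.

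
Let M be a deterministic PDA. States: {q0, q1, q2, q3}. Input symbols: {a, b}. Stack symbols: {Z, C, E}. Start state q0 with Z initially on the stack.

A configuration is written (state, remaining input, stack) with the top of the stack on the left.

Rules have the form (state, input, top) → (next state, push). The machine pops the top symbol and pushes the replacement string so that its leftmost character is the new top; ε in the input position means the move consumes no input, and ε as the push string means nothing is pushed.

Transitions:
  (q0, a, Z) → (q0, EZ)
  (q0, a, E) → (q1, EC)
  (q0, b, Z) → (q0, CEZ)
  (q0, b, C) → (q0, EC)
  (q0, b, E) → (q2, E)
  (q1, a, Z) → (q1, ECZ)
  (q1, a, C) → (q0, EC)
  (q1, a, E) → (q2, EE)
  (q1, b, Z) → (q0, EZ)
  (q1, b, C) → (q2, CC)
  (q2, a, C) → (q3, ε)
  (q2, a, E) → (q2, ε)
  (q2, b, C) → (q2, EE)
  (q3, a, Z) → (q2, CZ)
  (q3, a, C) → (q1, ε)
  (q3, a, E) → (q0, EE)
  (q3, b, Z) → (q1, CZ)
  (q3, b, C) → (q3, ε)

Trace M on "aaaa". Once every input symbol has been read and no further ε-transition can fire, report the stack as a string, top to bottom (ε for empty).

(q0, aaaa, Z)
  read a, top Z: go to q0, push EZ → (q0, aaa, EZ)
  read a, top E: go to q1, push EC → (q1, aa, ECZ)
  read a, top E: go to q2, push EE → (q2, a, EECZ)
  read a, top E: go to q2, push ε → (q2, ε, ECZ)
All input consumed in state q2 with stack ECZ.

ECZ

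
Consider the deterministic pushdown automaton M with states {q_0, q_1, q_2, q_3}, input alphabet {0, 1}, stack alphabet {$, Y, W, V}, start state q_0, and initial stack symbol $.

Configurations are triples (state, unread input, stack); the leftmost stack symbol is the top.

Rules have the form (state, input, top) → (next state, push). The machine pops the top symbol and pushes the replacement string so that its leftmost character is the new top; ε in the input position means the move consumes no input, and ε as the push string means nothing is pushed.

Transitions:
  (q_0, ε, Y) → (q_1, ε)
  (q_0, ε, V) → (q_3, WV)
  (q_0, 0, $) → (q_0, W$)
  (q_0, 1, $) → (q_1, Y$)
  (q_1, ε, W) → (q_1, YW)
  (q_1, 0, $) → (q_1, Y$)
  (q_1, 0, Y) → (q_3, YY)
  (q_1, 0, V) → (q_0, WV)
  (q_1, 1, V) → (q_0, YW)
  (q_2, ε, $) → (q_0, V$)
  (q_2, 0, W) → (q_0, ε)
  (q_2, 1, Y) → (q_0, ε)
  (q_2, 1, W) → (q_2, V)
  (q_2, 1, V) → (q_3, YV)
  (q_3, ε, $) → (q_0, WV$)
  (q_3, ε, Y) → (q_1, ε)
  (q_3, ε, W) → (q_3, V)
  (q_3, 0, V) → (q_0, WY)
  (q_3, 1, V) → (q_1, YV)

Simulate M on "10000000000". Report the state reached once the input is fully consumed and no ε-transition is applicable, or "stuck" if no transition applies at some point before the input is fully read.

q_1

(q_0, 10000000000, $)
  read 1, top $: go to q_1, push Y$ → (q_1, 0000000000, Y$)
  read 0, top Y: go to q_3, push YY → (q_3, 000000000, YY$)
  ε-move, top Y: go to q_1, push ε → (q_1, 000000000, Y$)
  read 0, top Y: go to q_3, push YY → (q_3, 00000000, YY$)
  ε-move, top Y: go to q_1, push ε → (q_1, 00000000, Y$)
  read 0, top Y: go to q_3, push YY → (q_3, 0000000, YY$)
  ε-move, top Y: go to q_1, push ε → (q_1, 0000000, Y$)
  read 0, top Y: go to q_3, push YY → (q_3, 000000, YY$)
  ε-move, top Y: go to q_1, push ε → (q_1, 000000, Y$)
  read 0, top Y: go to q_3, push YY → (q_3, 00000, YY$)
  ε-move, top Y: go to q_1, push ε → (q_1, 00000, Y$)
  read 0, top Y: go to q_3, push YY → (q_3, 0000, YY$)
  ε-move, top Y: go to q_1, push ε → (q_1, 0000, Y$)
  read 0, top Y: go to q_3, push YY → (q_3, 000, YY$)
  ε-move, top Y: go to q_1, push ε → (q_1, 000, Y$)
  read 0, top Y: go to q_3, push YY → (q_3, 00, YY$)
  ε-move, top Y: go to q_1, push ε → (q_1, 00, Y$)
  read 0, top Y: go to q_3, push YY → (q_3, 0, YY$)
  ε-move, top Y: go to q_1, push ε → (q_1, 0, Y$)
  read 0, top Y: go to q_3, push YY → (q_3, ε, YY$)
  ε-move, top Y: go to q_1, push ε → (q_1, ε, Y$)
All input consumed; M is in state q_1.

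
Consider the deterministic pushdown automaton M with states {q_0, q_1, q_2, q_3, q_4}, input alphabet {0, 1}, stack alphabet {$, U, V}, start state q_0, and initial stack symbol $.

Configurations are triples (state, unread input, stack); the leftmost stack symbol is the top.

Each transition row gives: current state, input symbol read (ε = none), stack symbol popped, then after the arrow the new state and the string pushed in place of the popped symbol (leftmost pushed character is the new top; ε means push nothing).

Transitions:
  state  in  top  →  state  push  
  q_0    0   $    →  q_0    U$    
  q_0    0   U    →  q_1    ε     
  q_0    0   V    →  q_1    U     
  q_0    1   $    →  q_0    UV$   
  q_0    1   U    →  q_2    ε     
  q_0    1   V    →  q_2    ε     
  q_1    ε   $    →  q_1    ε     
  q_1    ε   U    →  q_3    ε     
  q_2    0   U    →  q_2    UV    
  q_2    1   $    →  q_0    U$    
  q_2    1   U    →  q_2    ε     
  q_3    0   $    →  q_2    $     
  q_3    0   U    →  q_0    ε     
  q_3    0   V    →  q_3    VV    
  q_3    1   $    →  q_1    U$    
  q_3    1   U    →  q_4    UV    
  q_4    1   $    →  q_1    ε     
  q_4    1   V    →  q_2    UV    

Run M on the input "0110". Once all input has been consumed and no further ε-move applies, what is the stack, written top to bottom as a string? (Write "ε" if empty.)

(q_0, 0110, $)
  read 0, top $: go to q_0, push U$ → (q_0, 110, U$)
  read 1, top U: go to q_2, push ε → (q_2, 10, $)
  read 1, top $: go to q_0, push U$ → (q_0, 0, U$)
  read 0, top U: go to q_1, push ε → (q_1, ε, $)
  ε-move, top $: go to q_1, push ε → (q_1, ε, ε)
All input consumed in state q_1 with stack ε.

ε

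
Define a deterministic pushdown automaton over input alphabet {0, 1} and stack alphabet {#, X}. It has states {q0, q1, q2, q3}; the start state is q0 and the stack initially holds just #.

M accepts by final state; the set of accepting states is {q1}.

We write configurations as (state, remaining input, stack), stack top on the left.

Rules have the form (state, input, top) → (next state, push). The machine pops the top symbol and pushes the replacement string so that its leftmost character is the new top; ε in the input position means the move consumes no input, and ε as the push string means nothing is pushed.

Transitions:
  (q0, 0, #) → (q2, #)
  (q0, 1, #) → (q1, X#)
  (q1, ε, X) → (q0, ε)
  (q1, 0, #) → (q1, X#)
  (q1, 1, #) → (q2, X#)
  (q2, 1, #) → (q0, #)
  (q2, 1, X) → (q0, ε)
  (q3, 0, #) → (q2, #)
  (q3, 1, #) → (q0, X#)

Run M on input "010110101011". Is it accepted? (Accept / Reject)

(q0, 010110101011, #) ⊢ (q2, 10110101011, #) ⊢ (q0, 0110101011, #) ⊢ (q2, 110101011, #) ⊢ (q0, 10101011, #) ⊢ (q1, 0101011, X#) ⊢ (q0, 0101011, #) ⊢ (q2, 101011, #) ⊢ (q0, 01011, #) ⊢ (q2, 1011, #) ⊢ (q0, 011, #) ⊢ (q2, 11, #) ⊢ (q0, 1, #) ⊢ (q1, ε, X#)
All input consumed; state q1 ∈ F.

Accept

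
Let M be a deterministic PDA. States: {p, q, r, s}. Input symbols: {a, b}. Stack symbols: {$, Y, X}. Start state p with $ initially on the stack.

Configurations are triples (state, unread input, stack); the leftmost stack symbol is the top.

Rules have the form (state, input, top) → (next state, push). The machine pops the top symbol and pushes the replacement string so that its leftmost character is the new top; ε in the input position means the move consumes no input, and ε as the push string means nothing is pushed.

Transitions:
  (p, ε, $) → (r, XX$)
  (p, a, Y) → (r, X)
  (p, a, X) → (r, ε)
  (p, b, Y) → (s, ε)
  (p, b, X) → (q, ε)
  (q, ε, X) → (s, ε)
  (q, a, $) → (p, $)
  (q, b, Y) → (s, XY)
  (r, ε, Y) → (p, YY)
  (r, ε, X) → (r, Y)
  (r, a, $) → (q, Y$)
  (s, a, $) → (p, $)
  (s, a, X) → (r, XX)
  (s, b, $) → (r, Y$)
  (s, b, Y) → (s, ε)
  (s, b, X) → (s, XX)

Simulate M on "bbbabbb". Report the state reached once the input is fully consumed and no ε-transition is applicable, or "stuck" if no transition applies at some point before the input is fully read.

(p, bbbabbb, $)
  ε-move, top $: go to r, push XX$ → (r, bbbabbb, XX$)
  ε-move, top X: go to r, push Y → (r, bbbabbb, YX$)
  ε-move, top Y: go to p, push YY → (p, bbbabbb, YYX$)
  read b, top Y: go to s, push ε → (s, bbabbb, YX$)
  read b, top Y: go to s, push ε → (s, babbb, X$)
  read b, top X: go to s, push XX → (s, abbb, XX$)
  read a, top X: go to r, push XX → (r, bbb, XXX$)
  ε-move, top X: go to r, push Y → (r, bbb, YXX$)
  ε-move, top Y: go to p, push YY → (p, bbb, YYXX$)
  read b, top Y: go to s, push ε → (s, bb, YXX$)
  read b, top Y: go to s, push ε → (s, b, XX$)
  read b, top X: go to s, push XX → (s, ε, XXX$)
All input consumed; M is in state s.

s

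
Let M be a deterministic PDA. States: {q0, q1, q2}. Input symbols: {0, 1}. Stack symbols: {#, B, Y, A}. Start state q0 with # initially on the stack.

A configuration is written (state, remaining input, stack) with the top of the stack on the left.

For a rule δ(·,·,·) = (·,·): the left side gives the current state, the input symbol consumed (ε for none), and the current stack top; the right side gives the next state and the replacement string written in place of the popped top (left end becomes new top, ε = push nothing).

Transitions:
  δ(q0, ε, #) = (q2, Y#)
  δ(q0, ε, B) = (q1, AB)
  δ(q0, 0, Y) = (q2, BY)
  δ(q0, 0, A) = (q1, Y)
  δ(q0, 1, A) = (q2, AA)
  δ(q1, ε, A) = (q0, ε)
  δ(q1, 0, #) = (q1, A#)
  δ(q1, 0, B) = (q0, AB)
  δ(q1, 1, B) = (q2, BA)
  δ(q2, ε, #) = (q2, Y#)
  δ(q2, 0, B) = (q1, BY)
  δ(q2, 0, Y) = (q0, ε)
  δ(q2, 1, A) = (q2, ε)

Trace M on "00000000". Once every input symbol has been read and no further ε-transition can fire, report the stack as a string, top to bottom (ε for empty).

(q0, 00000000, #) ⊢ (q2, 00000000, Y#) ⊢ (q0, 0000000, #) ⊢ (q2, 0000000, Y#) ⊢ (q0, 000000, #) ⊢ (q2, 000000, Y#) ⊢ (q0, 00000, #) ⊢ (q2, 00000, Y#) ⊢ (q0, 0000, #) ⊢ (q2, 0000, Y#) ⊢ (q0, 000, #) ⊢ (q2, 000, Y#) ⊢ (q0, 00, #) ⊢ (q2, 00, Y#) ⊢ (q0, 0, #) ⊢ (q2, 0, Y#) ⊢ (q0, ε, #) ⊢ (q2, ε, Y#)
All input consumed in state q2 with stack Y#.

Y#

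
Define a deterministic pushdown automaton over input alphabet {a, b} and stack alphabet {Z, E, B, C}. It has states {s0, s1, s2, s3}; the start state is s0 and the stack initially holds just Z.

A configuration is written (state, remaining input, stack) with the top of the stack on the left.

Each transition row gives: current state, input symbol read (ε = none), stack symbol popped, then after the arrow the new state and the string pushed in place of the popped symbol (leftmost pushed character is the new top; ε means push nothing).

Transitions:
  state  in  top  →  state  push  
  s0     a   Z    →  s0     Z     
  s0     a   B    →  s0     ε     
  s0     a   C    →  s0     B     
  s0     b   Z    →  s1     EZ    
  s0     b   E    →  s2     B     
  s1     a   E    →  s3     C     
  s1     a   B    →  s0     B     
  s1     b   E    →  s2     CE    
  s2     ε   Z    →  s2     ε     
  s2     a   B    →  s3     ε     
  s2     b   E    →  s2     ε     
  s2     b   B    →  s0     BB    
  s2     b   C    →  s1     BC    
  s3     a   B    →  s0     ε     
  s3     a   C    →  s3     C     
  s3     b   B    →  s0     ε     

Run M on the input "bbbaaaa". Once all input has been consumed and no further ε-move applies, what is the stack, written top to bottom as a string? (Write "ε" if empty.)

(s0, bbbaaaa, Z)
  read b, top Z: go to s1, push EZ → (s1, bbaaaa, EZ)
  read b, top E: go to s2, push CE → (s2, baaaa, CEZ)
  read b, top C: go to s1, push BC → (s1, aaaa, BCEZ)
  read a, top B: go to s0, push B → (s0, aaa, BCEZ)
  read a, top B: go to s0, push ε → (s0, aa, CEZ)
  read a, top C: go to s0, push B → (s0, a, BEZ)
  read a, top B: go to s0, push ε → (s0, ε, EZ)
All input consumed in state s0 with stack EZ.

EZ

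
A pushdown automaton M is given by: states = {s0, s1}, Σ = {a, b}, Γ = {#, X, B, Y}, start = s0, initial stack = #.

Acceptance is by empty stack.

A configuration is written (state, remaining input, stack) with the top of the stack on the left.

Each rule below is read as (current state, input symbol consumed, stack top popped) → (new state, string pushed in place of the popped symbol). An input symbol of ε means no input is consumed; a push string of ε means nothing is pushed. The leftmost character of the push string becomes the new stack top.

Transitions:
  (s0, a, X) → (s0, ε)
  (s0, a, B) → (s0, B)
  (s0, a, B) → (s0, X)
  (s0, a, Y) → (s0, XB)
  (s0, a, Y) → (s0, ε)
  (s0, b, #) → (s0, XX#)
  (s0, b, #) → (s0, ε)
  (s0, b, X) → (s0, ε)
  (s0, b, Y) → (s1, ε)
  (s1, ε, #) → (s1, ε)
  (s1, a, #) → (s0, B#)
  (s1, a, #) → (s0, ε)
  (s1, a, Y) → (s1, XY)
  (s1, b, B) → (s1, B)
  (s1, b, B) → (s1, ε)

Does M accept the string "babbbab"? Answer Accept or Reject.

One accepting computation: (s0, babbbab, #) ⊢ (s0, abbbab, XX#) ⊢ (s0, bbbab, X#) ⊢ (s0, bbab, #) ⊢ (s0, bab, XX#) ⊢ (s0, ab, X#) ⊢ (s0, b, #) ⊢ (s0, ε, ε)
All input consumed and the stack is empty.

Accept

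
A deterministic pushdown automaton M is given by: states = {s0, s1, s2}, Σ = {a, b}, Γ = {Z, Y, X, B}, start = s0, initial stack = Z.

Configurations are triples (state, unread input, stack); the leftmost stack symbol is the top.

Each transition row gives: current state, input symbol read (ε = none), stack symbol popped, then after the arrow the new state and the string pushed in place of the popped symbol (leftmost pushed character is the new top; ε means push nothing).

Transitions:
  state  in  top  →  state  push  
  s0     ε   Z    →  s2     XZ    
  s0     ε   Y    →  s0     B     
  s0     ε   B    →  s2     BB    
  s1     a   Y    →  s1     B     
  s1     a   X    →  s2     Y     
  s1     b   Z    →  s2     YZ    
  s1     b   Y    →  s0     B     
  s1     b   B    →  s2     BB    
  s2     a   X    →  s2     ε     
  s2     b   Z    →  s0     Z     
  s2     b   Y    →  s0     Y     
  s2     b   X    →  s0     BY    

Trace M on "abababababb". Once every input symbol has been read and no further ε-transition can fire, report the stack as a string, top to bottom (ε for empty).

BBYZ

(s0, abababababb, Z) ⊢ (s2, abababababb, XZ) ⊢ (s2, bababababb, Z) ⊢ (s0, ababababb, Z) ⊢ (s2, ababababb, XZ) ⊢ (s2, babababb, Z) ⊢ (s0, abababb, Z) ⊢ (s2, abababb, XZ) ⊢ (s2, bababb, Z) ⊢ (s0, ababb, Z) ⊢ (s2, ababb, XZ) ⊢ (s2, babb, Z) ⊢ (s0, abb, Z) ⊢ (s2, abb, XZ) ⊢ (s2, bb, Z) ⊢ (s0, b, Z) ⊢ (s2, b, XZ) ⊢ (s0, ε, BYZ) ⊢ (s2, ε, BBYZ)
All input consumed in state s2 with stack BBYZ.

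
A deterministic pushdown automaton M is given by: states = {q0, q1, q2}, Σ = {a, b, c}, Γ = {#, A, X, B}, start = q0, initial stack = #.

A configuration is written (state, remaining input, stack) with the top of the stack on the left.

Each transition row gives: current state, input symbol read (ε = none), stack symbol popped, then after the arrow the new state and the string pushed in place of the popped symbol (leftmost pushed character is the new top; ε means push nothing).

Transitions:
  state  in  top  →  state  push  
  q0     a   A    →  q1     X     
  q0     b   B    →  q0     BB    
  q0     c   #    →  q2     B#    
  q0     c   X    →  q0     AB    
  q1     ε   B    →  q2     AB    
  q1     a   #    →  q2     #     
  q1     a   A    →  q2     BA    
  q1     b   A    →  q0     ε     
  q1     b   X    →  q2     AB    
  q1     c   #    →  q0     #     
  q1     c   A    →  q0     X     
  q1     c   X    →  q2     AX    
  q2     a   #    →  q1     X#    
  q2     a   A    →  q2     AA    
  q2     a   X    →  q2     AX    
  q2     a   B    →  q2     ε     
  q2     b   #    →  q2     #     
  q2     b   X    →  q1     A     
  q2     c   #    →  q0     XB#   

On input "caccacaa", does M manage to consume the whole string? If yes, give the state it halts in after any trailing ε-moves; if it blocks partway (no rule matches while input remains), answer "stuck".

q2

(q0, caccacaa, #) ⊢ (q2, accacaa, B#) ⊢ (q2, ccacaa, #) ⊢ (q0, cacaa, XB#) ⊢ (q0, acaa, ABB#) ⊢ (q1, caa, XBB#) ⊢ (q2, aa, AXBB#) ⊢ (q2, a, AAXBB#) ⊢ (q2, ε, AAAXBB#)
All input consumed; M is in state q2.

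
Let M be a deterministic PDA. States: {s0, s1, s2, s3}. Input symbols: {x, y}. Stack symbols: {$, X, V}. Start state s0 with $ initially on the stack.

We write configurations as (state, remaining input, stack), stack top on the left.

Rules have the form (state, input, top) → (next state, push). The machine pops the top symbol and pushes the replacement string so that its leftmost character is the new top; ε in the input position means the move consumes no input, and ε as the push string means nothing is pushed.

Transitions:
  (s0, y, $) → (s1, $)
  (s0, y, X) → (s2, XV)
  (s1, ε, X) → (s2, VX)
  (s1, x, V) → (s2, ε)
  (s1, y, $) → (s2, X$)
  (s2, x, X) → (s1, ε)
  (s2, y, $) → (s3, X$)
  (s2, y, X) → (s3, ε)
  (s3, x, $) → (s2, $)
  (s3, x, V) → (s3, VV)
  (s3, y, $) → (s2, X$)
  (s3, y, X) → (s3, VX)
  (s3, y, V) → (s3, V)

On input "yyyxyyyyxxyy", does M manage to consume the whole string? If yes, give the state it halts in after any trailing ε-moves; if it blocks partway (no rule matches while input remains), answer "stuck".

s3

(s0, yyyxyyyyxxyy, $) ⊢ (s1, yyxyyyyxxyy, $) ⊢ (s2, yxyyyyxxyy, X$) ⊢ (s3, xyyyyxxyy, $) ⊢ (s2, yyyyxxyy, $) ⊢ (s3, yyyxxyy, X$) ⊢ (s3, yyxxyy, VX$) ⊢ (s3, yxxyy, VX$) ⊢ (s3, xxyy, VX$) ⊢ (s3, xyy, VVX$) ⊢ (s3, yy, VVVX$) ⊢ (s3, y, VVVX$) ⊢ (s3, ε, VVVX$)
All input consumed; M is in state s3.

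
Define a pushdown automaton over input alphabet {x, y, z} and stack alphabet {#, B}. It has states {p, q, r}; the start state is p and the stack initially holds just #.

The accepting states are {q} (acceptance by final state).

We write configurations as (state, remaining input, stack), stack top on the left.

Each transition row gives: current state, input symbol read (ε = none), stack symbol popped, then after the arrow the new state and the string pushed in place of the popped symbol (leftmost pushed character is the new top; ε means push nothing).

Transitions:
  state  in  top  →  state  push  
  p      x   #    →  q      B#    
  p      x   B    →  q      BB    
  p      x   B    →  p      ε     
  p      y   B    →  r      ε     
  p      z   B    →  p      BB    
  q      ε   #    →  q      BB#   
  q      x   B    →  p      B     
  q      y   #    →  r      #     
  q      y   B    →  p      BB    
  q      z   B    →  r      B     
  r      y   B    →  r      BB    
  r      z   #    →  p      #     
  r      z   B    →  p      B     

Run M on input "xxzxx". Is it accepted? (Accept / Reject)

One accepting computation: (p, xxzxx, #) ⊢ (q, xzxx, B#) ⊢ (p, zxx, B#) ⊢ (p, xx, BB#) ⊢ (p, x, B#) ⊢ (q, ε, BB#)
All input consumed and state q ∈ F.

Accept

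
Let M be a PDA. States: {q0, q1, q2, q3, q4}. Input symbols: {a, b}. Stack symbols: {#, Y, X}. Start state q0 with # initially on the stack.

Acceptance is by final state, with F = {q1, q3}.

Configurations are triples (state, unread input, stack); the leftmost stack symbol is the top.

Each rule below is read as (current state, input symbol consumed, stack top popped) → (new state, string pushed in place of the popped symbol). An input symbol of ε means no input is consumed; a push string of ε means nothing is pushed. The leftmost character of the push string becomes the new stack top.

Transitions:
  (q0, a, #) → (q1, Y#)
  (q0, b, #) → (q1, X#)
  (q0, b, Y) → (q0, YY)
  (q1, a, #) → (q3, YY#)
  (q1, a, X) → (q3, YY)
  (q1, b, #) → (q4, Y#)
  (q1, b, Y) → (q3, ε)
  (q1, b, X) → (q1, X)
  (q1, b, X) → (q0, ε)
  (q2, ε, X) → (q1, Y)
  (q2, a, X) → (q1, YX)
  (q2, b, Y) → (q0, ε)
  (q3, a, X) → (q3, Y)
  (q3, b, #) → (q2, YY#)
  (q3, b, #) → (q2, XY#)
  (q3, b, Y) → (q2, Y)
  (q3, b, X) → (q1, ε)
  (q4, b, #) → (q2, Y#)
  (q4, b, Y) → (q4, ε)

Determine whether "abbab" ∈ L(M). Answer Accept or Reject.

One accepting computation: (q0, abbab, #) ⊢ (q1, bbab, Y#) ⊢ (q3, bab, #) ⊢ (q2, ab, XY#) ⊢ (q1, b, YXY#) ⊢ (q3, ε, XY#)
All input consumed and state q3 ∈ F.

Accept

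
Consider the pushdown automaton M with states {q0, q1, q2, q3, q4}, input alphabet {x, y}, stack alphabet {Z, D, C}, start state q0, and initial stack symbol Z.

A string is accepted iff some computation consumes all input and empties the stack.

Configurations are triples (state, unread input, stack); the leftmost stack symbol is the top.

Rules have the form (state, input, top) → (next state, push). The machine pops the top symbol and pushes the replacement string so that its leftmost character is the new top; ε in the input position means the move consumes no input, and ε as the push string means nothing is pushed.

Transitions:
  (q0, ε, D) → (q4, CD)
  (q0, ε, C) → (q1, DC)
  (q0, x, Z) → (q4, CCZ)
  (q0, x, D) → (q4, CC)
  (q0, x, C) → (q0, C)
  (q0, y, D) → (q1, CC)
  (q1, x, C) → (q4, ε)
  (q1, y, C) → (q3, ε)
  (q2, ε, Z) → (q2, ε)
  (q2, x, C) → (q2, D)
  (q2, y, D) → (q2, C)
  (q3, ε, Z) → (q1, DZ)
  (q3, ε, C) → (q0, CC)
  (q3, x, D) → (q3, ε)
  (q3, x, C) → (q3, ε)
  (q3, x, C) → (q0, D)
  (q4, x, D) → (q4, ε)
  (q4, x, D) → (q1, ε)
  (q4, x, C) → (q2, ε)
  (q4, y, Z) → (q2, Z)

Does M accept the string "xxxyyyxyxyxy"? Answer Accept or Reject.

No computation consumes all input and empties the stack.

Reject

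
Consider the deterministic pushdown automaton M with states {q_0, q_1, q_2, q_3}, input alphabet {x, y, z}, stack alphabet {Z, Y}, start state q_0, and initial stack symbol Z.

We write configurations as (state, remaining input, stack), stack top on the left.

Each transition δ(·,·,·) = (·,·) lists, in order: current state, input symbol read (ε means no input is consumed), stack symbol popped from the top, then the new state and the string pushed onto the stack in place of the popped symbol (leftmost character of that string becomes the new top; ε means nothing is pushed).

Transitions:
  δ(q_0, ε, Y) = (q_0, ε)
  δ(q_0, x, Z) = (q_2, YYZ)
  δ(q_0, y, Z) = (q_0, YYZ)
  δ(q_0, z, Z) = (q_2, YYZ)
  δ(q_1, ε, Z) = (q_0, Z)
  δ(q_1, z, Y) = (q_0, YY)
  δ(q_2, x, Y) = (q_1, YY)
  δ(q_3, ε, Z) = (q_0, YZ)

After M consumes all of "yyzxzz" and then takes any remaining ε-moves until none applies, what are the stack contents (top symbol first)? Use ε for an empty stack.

YYZ

(q_0, yyzxzz, Z)
  read y, top Z: go to q_0, push YYZ → (q_0, yzxzz, YYZ)
  ε-move, top Y: go to q_0, push ε → (q_0, yzxzz, YZ)
  ε-move, top Y: go to q_0, push ε → (q_0, yzxzz, Z)
  read y, top Z: go to q_0, push YYZ → (q_0, zxzz, YYZ)
  ε-move, top Y: go to q_0, push ε → (q_0, zxzz, YZ)
  ε-move, top Y: go to q_0, push ε → (q_0, zxzz, Z)
  read z, top Z: go to q_2, push YYZ → (q_2, xzz, YYZ)
  read x, top Y: go to q_1, push YY → (q_1, zz, YYYZ)
  read z, top Y: go to q_0, push YY → (q_0, z, YYYYZ)
  ε-move, top Y: go to q_0, push ε → (q_0, z, YYYZ)
  ε-move, top Y: go to q_0, push ε → (q_0, z, YYZ)
  ε-move, top Y: go to q_0, push ε → (q_0, z, YZ)
  ε-move, top Y: go to q_0, push ε → (q_0, z, Z)
  read z, top Z: go to q_2, push YYZ → (q_2, ε, YYZ)
All input consumed in state q_2 with stack YYZ.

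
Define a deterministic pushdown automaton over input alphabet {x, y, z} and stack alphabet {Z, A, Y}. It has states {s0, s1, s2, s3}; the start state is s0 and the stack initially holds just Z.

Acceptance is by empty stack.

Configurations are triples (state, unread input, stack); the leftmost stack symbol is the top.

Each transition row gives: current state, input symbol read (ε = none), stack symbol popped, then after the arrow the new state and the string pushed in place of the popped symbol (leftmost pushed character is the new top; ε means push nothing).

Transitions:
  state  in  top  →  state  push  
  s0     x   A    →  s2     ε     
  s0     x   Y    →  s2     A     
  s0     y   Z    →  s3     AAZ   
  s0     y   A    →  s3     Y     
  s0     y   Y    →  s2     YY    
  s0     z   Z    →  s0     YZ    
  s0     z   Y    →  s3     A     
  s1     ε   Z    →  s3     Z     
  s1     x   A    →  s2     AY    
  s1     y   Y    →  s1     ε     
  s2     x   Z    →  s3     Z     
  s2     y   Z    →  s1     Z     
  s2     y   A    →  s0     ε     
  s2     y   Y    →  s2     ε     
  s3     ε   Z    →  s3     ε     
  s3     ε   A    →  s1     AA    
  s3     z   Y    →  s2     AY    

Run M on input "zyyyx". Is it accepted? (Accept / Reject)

(s0, zyyyx, Z)
  read z, top Z: go to s0, push YZ → (s0, yyyx, YZ)
  read y, top Y: go to s2, push YY → (s2, yyx, YYZ)
  read y, top Y: go to s2, push ε → (s2, yx, YZ)
  read y, top Y: go to s2, push ε → (s2, x, Z)
  read x, top Z: go to s3, push Z → (s3, ε, Z)
  ε-move, top Z: go to s3, push ε → (s3, ε, ε)
All input consumed and the stack is empty.

Accept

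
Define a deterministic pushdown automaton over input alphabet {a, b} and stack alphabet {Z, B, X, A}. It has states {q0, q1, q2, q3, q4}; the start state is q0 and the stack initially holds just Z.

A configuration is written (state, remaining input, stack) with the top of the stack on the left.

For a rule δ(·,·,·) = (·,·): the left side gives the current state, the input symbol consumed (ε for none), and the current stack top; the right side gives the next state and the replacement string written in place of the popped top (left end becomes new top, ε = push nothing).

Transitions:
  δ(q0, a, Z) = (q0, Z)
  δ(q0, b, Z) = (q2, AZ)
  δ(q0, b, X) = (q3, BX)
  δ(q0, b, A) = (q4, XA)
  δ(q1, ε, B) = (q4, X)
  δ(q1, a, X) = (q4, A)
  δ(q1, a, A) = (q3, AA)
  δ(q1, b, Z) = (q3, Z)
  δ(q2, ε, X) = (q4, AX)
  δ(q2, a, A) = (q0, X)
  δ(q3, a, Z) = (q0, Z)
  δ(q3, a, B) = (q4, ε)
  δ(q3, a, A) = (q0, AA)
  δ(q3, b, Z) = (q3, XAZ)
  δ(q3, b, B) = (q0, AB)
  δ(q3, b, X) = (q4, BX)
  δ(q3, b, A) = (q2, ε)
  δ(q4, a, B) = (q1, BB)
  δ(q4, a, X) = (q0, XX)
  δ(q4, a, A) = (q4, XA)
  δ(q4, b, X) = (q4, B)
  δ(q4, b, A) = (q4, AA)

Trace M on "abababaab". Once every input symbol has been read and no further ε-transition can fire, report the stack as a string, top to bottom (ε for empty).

(q0, abababaab, Z) ⊢ (q0, bababaab, Z) ⊢ (q2, ababaab, AZ) ⊢ (q0, babaab, XZ) ⊢ (q3, abaab, BXZ) ⊢ (q4, baab, XZ) ⊢ (q4, aab, BZ) ⊢ (q1, ab, BBZ) ⊢ (q4, ab, XBZ) ⊢ (q0, b, XXBZ) ⊢ (q3, ε, BXXBZ)
All input consumed in state q3 with stack BXXBZ.

BXXBZ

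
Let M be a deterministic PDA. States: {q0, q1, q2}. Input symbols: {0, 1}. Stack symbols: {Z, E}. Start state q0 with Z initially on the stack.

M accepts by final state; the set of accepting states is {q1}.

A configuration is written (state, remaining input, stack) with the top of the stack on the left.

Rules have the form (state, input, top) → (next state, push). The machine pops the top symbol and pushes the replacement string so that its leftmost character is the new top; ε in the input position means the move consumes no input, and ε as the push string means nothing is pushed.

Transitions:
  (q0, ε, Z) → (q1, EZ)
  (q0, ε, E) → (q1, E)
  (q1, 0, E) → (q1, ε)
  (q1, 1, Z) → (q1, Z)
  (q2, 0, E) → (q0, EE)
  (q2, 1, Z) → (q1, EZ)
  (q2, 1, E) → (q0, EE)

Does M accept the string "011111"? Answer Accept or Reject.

Accept

(q0, 011111, Z) ⊢ (q1, 011111, EZ) ⊢ (q1, 11111, Z) ⊢ (q1, 1111, Z) ⊢ (q1, 111, Z) ⊢ (q1, 11, Z) ⊢ (q1, 1, Z) ⊢ (q1, ε, Z)
All input consumed; state q1 ∈ F.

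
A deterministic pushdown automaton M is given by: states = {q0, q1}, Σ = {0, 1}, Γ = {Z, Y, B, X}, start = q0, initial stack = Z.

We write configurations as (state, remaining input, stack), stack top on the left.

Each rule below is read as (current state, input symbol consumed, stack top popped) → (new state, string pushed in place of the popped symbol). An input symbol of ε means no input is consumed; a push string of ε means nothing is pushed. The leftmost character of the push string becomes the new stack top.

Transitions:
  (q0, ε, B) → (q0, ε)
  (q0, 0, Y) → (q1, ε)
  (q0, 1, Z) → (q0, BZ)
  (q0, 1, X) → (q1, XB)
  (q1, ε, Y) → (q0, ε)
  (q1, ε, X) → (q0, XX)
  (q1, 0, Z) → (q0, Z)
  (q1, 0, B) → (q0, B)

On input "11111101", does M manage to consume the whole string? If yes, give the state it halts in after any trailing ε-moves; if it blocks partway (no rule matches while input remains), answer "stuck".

stuck

(q0, 11111101, Z)
  read 1, top Z: go to q0, push BZ → (q0, 1111101, BZ)
  ε-move, top B: go to q0, push ε → (q0, 1111101, Z)
  read 1, top Z: go to q0, push BZ → (q0, 111101, BZ)
  ε-move, top B: go to q0, push ε → (q0, 111101, Z)
  read 1, top Z: go to q0, push BZ → (q0, 11101, BZ)
  ε-move, top B: go to q0, push ε → (q0, 11101, Z)
  read 1, top Z: go to q0, push BZ → (q0, 1101, BZ)
  ε-move, top B: go to q0, push ε → (q0, 1101, Z)
  read 1, top Z: go to q0, push BZ → (q0, 101, BZ)
  ε-move, top B: go to q0, push ε → (q0, 101, Z)
  read 1, top Z: go to q0, push BZ → (q0, 01, BZ)
  ε-move, top B: go to q0, push ε → (q0, 01, Z)
No transition for (q0, 0, top Z); M blocks with input 01 remaining.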